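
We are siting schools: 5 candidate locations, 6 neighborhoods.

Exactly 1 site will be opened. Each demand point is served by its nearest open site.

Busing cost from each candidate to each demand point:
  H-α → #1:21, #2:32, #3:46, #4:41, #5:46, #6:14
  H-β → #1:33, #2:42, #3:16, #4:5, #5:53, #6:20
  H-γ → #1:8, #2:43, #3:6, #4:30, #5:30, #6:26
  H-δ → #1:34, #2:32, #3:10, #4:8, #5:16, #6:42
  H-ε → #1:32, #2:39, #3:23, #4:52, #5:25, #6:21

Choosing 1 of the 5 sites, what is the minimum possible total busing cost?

Open {H-δ}.
  #1→H-δ 34, #2→H-δ 32, #3→H-δ 10, #4→H-δ 8, #5→H-δ 16, #6→H-δ 42  ⇒ total 142.
Compare {H-γ}: total 143.
Compare {H-β}: total 169.
No size-1 selection does better; minimum is 142.

142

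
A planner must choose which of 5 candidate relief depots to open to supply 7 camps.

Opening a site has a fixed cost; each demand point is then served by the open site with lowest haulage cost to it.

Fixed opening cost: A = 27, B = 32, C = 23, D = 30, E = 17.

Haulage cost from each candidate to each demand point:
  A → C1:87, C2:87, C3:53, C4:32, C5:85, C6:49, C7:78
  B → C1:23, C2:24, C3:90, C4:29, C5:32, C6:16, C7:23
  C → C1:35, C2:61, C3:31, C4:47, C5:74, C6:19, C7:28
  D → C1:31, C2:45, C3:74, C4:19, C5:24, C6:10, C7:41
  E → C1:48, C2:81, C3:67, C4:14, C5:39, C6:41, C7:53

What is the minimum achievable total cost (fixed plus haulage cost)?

Open {B, C}: assign each demand point to its cheapest open site.
  C1→B 23, C2→B 24, C3→C 31, C4→B 29, C5→B 32, C6→B 16, C7→B 23
  haulage cost 178, fixed 55 → total 233.
Compare {B, C, E}: haulage cost 163 + fixed 72 = 235.
Compare {B, C, D}: haulage cost 154 + fixed 85 = 239.
Compare {C, D}: haulage cost 188 + fixed 53 = 241.
All other subsets cost ≥ 235. Minimum total cost: 233.

233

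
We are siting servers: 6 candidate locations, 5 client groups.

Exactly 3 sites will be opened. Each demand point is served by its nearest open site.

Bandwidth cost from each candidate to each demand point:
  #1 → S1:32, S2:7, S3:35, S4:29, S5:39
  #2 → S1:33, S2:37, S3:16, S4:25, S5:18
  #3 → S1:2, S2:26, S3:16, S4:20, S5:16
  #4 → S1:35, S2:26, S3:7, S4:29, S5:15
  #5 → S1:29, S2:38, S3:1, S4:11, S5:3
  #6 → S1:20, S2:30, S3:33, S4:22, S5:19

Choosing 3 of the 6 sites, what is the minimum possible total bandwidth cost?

Open {#1, #3, #5}.
  S1→#3 2, S2→#1 7, S3→#5 1, S4→#5 11, S5→#5 3  ⇒ total 24.
Compare {#1, #5, #6}: total 42.
Compare {#2, #3, #5}: total 43.
No size-3 selection does better; minimum is 24.

24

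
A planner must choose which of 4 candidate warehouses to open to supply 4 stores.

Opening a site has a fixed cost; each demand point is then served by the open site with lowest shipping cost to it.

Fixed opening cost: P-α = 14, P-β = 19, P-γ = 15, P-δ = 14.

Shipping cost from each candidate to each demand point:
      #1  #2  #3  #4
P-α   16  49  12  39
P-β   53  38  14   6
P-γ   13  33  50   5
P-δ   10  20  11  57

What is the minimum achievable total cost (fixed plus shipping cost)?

Open {P-γ, P-δ}: assign each demand point to its cheapest open site.
  #1→P-δ 10, #2→P-δ 20, #3→P-δ 11, #4→P-γ 5
  shipping cost 46, fixed 29 → total 75.
Compare {P-β, P-δ}: shipping cost 47 + fixed 33 = 80.
Compare {P-α, P-γ, P-δ}: shipping cost 46 + fixed 43 = 89.
Compare {P-α, P-γ}: shipping cost 63 + fixed 29 = 92.
All other subsets cost ≥ 80. Minimum total cost: 75.

75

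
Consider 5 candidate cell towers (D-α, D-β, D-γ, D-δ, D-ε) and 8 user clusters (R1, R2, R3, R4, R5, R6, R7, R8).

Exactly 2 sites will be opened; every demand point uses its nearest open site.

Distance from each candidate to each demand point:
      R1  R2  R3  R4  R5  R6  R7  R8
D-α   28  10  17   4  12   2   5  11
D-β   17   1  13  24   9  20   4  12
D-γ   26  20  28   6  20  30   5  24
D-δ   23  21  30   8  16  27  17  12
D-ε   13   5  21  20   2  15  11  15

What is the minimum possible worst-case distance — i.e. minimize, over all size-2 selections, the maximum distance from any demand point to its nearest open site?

Open {D-α, D-β}.
  Farthest demand point is R1 at distance 17 (to D-β); all others are ≤ 17.
With {D-α, D-ε} the worst case is 17.
With {D-β, D-γ} the worst case is 20.
No size-2 selection achieves below 17.

17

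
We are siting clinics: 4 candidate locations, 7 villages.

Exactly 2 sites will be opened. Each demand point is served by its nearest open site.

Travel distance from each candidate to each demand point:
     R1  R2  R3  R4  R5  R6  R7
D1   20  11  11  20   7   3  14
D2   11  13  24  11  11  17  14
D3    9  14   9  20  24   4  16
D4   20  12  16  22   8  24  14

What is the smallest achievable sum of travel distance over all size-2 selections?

68

Open {D1, D2}.
  R1→D2 11, R2→D1 11, R3→D1 11, R4→D2 11, R5→D1 7, R6→D1 3, R7→D1 14  ⇒ total 68.
Compare {D2, D3}: total 71.
Compare {D1, D3}: total 73.
No size-2 selection does better; minimum is 68.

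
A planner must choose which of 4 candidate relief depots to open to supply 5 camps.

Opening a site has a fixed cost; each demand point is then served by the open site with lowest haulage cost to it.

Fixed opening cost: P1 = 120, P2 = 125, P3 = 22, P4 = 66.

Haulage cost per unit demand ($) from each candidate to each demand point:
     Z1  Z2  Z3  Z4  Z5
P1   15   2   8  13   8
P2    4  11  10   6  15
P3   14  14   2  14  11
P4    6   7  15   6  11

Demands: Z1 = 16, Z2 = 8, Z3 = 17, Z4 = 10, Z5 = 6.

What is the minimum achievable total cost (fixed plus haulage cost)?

400

Open {P3, P4}: assign each demand point to its cheapest open site.
  Z1→P4 16×6=96, Z2→P4 8×7=56, Z3→P3 17×2=34, Z4→P4 10×6=60, Z5→P3 6×11=66
  haulage cost 312, fixed 88 → total 400.
Compare {P2, P3}: haulage cost 312 + fixed 147 = 459.
Compare {P1, P3, P4}: haulage cost 254 + fixed 208 = 462.
Compare {P1, P2, P3}: haulage cost 222 + fixed 267 = 489.
All other subsets cost ≥ 459. Minimum total cost: 400.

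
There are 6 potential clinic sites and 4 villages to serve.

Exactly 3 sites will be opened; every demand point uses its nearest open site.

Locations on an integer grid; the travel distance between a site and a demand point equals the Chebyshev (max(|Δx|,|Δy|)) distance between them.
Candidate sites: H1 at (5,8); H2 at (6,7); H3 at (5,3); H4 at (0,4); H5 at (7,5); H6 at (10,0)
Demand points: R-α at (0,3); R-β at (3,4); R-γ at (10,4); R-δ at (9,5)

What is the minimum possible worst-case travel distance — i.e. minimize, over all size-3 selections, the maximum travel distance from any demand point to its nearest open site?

3

Open {H1, H4, H5}.
  Farthest demand point is R-β at travel distance 3 (to H4); all others are ≤ 3.
With {H2, H4, H5} the worst case is 3.
With {H3, H4, H5} the worst case is 3.
No size-3 selection achieves below 3.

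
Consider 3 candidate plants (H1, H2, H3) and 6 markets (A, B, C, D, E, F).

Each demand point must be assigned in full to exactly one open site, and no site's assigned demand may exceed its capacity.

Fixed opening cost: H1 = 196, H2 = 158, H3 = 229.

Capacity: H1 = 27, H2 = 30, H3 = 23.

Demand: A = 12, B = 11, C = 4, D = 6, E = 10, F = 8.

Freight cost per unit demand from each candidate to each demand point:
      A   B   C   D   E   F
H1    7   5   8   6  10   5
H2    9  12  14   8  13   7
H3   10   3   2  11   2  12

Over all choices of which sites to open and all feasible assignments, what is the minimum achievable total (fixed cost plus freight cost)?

708

Open {H2, H3}; cheapest assignment that respects the capacities:
  H2 (cap 30, load 30): A, C, D, F — cost 12×9 + 4×14 + 6×8 + 8×7 = 268
  H3 (cap 23, load 21): B, E — cost 11×3 + 10×2 = 53
  Shipping 321, fixed 387 → total 708.
  Any other capacity-feasible assignment to {H2, H3} ships for at least 321.
Compare {H1, H2}: its best feasible assignment gives total 753.
Compare {H1, H2, H3}: its best feasible assignment gives total 840.
Every other set of open sites that can feasibly serve all demand totals ≥ 753 even under its best assignment. Minimum: 708.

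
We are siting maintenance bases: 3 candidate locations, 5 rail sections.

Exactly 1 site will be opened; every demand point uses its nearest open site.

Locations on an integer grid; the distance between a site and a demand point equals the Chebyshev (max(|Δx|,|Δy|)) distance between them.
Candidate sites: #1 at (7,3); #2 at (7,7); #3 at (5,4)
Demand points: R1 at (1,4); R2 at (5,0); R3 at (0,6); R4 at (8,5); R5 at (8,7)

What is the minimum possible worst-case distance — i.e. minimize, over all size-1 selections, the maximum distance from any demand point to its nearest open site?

5

Open {#3}.
  Farthest demand point is R3 at distance 5 (to #3); all others are ≤ 5.
With {#1} the worst case is 7.
With {#2} the worst case is 7.
No size-1 selection achieves below 5.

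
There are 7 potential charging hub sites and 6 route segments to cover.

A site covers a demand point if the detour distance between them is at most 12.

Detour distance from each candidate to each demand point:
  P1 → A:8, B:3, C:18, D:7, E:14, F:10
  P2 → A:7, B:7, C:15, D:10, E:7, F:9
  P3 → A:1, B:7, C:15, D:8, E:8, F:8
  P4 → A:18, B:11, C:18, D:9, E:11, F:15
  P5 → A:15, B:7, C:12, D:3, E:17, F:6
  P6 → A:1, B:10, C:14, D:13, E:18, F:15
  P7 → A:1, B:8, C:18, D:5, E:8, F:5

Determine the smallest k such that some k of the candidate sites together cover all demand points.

Coverage sets (demand points within 12 of each site):
  P1: {A, B, D, F}
  P2: {A, B, D, E, F}
  P3: {A, B, D, E, F}
  P4: {B, D, E}
  P5: {B, C, D, F}
  P6: {A, B}
  P7: {A, B, D, E, F}
No single site covers all 6 demand points.
But {P2, P5} covers everything, so the minimum is 2.

2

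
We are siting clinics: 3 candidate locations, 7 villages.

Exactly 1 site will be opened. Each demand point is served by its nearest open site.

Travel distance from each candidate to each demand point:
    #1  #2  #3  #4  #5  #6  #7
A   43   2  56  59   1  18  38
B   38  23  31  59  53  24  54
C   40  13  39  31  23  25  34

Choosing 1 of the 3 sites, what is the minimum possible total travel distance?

205

Open {C}.
  #1→C 40, #2→C 13, #3→C 39, #4→C 31, #5→C 23, #6→C 25, #7→C 34  ⇒ total 205.
Compare {A}: total 217.
Compare {B}: total 282.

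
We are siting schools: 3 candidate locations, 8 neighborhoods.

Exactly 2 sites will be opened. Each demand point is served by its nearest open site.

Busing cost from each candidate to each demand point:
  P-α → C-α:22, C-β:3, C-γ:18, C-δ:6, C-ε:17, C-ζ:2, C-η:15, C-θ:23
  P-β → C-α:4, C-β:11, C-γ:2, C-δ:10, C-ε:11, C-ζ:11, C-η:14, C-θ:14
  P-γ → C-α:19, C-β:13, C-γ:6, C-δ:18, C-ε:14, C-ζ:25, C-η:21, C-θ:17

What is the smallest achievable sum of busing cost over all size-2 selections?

Open {P-α, P-β}.
  C-α→P-β 4, C-β→P-α 3, C-γ→P-β 2, C-δ→P-α 6, C-ε→P-β 11, C-ζ→P-α 2, C-η→P-β 14, C-θ→P-β 14  ⇒ total 56.
Compare {P-β, P-γ}: total 77.
Compare {P-α, P-γ}: total 82.

56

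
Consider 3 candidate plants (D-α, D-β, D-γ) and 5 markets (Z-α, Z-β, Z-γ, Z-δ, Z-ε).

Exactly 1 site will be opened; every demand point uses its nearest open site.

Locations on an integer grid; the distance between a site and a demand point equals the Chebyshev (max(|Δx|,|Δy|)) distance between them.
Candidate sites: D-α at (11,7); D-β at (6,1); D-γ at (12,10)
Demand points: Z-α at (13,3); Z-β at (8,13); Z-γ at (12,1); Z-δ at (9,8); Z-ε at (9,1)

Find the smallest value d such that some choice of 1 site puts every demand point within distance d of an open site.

Open {D-α}.
  Farthest demand point is Z-β at distance 6 (to D-α); all others are ≤ 6.
With {D-γ} the worst case is 9.
With {D-β} the worst case is 12.
No size-1 selection achieves below 6.

6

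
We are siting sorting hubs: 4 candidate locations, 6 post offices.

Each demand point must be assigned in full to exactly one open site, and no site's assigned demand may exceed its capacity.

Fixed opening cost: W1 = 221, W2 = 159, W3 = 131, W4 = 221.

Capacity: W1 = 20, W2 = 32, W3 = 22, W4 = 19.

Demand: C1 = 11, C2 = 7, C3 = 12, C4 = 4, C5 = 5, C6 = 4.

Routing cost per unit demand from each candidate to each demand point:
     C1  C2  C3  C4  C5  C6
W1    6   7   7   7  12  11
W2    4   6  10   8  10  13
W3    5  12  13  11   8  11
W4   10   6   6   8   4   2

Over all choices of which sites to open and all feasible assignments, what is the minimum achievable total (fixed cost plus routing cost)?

623

Open {W2, W3}; cheapest assignment that respects the capacities:
  W2 (cap 32, load 23): C2, C3, C4 — cost 7×6 + 12×10 + 4×8 = 194
  W3 (cap 22, load 20): C1, C5, C6 — cost 11×5 + 5×8 + 4×11 = 139
  Shipping 333, fixed 290 → total 623.
  Any other capacity-feasible assignment to {W2, W3} ships for at least 333.
Compare {W2, W4}: its best feasible assignment gives total 628.
Compare {W1, W2}: its best feasible assignment gives total 672.
Every other set of open sites that can feasibly serve all demand totals ≥ 628 even under its best assignment. Minimum: 623.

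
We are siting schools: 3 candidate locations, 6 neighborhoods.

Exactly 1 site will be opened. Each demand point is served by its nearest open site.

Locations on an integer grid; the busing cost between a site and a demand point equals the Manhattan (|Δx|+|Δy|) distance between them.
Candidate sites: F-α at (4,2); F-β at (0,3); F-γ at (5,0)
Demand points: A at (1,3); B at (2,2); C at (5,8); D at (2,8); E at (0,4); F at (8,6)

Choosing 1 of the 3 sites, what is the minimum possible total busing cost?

33

Open {F-β}.
  A→F-β 1, B→F-β 3, C→F-β 10, D→F-β 7, E→F-β 1, F→F-β 11  ⇒ total 33.
Compare {F-α}: total 35.
Compare {F-γ}: total 49.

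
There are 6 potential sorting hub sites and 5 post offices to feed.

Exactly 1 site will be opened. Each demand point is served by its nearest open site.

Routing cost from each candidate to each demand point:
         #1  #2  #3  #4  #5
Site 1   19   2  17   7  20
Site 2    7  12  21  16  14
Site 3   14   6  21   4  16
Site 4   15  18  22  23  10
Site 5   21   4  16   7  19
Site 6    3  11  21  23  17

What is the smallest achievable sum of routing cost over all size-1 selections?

Open {Site 3}.
  #1→Site 3 14, #2→Site 3 6, #3→Site 3 21, #4→Site 3 4, #5→Site 3 16  ⇒ total 61.
Compare {Site 1}: total 65.
Compare {Site 5}: total 67.
No size-1 selection does better; minimum is 61.

61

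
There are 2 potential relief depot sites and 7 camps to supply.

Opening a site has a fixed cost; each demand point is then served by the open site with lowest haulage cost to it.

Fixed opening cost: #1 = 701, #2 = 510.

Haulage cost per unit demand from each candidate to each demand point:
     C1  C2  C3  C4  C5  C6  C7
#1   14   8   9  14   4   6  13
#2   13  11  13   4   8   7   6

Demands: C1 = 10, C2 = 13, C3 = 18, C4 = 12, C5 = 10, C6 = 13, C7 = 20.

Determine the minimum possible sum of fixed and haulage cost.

1356

Open {#2}: assign each demand point to its cheapest open site.
  C1→#2 10×13=130, C2→#2 13×11=143, C3→#2 18×13=234, C4→#2 12×4=48, C5→#2 10×8=80, C6→#2 13×7=91, C7→#2 20×6=120
  haulage cost 846, fixed 510 → total 1356.
Compare {#1}: haulage cost 952 + fixed 701 = 1653.
Compare {#1, #2}: haulage cost 682 + fixed 1211 = 1893.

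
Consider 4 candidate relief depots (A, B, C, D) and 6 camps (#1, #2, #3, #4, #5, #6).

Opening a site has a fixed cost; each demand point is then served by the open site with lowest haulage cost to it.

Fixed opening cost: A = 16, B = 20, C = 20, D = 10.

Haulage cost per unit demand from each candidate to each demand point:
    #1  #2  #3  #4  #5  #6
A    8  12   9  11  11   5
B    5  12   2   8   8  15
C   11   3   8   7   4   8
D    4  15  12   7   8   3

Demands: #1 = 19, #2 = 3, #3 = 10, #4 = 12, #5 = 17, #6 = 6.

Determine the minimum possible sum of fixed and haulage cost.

Open {B, C, D}: assign each demand point to its cheapest open site.
  #1→D 19×4=76, #2→C 3×3=9, #3→B 10×2=20, #4→C 12×7=84, #5→C 17×4=68, #6→D 6×3=18
  haulage cost 275, fixed 50 → total 325.
Compare {A, B, C, D}: haulage cost 275 + fixed 66 = 341.
Compare {A, B, C}: haulage cost 306 + fixed 56 = 362.
Compare {B, C}: haulage cost 324 + fixed 40 = 364.
All other subsets cost ≥ 341. Minimum total cost: 325.

325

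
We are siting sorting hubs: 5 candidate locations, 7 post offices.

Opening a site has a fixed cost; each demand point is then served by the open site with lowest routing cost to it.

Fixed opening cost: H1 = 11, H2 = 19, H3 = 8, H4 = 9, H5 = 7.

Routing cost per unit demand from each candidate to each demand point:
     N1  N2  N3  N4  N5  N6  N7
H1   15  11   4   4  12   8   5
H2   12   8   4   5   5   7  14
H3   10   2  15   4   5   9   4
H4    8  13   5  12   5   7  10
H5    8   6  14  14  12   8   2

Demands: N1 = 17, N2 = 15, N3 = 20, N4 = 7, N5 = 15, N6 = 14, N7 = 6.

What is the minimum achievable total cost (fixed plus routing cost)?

Open {H2, H3, H5}: assign each demand point to its cheapest open site.
  N1→H5 17×8=136, N2→H3 15×2=30, N3→H2 20×4=80, N4→H3 7×4=28, N5→H2 15×5=75, N6→H2 14×7=98, N7→H5 6×2=12
  routing cost 459, fixed 34 → total 493.
Compare {H1, H3, H4, H5}: routing cost 459 + fixed 35 = 494.
Compare {H1, H3, H4}: routing cost 471 + fixed 28 = 499.
Compare {H1, H3, H5}: routing cost 473 + fixed 26 = 499.
All other subsets cost ≥ 494. Minimum total cost: 493.

493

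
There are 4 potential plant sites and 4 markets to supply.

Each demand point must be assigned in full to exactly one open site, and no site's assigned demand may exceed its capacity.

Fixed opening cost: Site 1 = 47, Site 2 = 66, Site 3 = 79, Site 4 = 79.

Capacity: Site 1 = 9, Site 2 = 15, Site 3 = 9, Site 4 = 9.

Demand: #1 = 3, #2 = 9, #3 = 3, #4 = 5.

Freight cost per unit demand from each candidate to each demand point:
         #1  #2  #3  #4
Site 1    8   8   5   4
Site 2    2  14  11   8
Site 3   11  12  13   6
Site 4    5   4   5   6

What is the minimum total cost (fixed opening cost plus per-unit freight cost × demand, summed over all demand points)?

260

Open {Site 2, Site 4}; cheapest assignment that respects the capacities:
  Site 2 (cap 15, load 11): #1, #3, #4 — cost 3×2 + 3×11 + 5×8 = 79
  Site 4 (cap 9, load 9): #2 — cost 9×4 = 36
  Shipping 115, fixed 145 → total 260.
  Any other capacity-feasible assignment to {Site 2, Site 4} ships for at least 115.
Compare {Site 1, Site 2}: its best feasible assignment gives total 264.
Compare {Site 1, Site 2, Site 4}: its best feasible assignment gives total 269.
Every other set of open sites that can feasibly serve all demand totals ≥ 264 even under its best assignment. Minimum: 260.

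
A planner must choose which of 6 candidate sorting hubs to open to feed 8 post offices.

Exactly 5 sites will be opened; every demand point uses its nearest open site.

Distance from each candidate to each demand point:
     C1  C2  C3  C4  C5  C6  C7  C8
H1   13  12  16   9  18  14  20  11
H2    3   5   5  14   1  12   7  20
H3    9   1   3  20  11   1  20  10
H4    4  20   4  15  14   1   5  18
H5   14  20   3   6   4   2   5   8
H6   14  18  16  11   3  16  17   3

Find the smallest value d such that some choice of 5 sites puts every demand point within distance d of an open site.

Open {H1, H2, H3, H5, H6}.
  Farthest demand point is C4 at distance 6 (to H5); all others are ≤ 6.
With {H1, H2, H4, H5, H6} the worst case is 6.
With {H1, H3, H4, H5, H6} the worst case is 6.
No size-5 selection achieves below 6.

6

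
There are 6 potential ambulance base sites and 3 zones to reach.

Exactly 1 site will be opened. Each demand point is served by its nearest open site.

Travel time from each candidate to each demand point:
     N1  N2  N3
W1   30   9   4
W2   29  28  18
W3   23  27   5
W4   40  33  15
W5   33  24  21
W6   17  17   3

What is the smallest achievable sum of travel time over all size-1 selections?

37

Open {W6}.
  N1→W6 17, N2→W6 17, N3→W6 3  ⇒ total 37.
Compare {W1}: total 43.
Compare {W3}: total 55.
No size-1 selection does better; minimum is 37.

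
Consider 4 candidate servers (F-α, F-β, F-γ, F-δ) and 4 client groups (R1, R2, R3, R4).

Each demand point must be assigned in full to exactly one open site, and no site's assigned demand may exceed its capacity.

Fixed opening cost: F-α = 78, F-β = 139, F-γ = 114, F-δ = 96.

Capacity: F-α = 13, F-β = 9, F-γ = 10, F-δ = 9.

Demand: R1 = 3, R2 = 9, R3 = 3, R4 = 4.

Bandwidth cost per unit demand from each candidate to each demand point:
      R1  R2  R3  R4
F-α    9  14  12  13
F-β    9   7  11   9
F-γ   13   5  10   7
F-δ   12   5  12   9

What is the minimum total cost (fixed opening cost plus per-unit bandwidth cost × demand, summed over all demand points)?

334

Open {F-α, F-δ}; cheapest assignment that respects the capacities:
  F-α (cap 13, load 10): R1, R3, R4 — cost 3×9 + 3×12 + 4×13 = 115
  F-δ (cap 9, load 9): R2 — cost 9×5 = 45
  Shipping 160, fixed 174 → total 334.
  Any other capacity-feasible assignment to {F-α, F-δ} ships for at least 160.
Compare {F-α, F-γ}: its best feasible assignment gives total 352.
Compare {F-γ, F-δ}: its best feasible assignment gives total 352.
Every other set of open sites that can feasibly serve all demand totals ≥ 352 even under its best assignment. Minimum: 334.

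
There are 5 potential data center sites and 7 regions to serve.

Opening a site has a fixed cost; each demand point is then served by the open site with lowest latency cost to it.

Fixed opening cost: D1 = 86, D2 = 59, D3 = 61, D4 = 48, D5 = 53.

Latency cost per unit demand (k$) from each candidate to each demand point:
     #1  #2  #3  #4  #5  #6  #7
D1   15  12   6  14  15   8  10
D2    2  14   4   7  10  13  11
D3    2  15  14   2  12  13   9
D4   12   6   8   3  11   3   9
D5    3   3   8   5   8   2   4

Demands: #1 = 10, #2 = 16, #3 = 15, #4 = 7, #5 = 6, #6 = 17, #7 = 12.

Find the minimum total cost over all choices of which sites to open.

405

Open {D2, D5}: assign each demand point to its cheapest open site.
  #1→D2 10×2=20, #2→D5 16×3=48, #3→D2 15×4=60, #4→D5 7×5=35, #5→D5 6×8=48, #6→D5 17×2=34, #7→D5 12×4=48
  latency cost 293, fixed 112 → total 405.
Compare {D5}: latency cost 363 + fixed 53 = 416.
Compare {D2, D4, D5}: latency cost 279 + fixed 160 = 439.
Compare {D2, D3, D5}: latency cost 272 + fixed 173 = 445.
All other subsets cost ≥ 416. Minimum total cost: 405.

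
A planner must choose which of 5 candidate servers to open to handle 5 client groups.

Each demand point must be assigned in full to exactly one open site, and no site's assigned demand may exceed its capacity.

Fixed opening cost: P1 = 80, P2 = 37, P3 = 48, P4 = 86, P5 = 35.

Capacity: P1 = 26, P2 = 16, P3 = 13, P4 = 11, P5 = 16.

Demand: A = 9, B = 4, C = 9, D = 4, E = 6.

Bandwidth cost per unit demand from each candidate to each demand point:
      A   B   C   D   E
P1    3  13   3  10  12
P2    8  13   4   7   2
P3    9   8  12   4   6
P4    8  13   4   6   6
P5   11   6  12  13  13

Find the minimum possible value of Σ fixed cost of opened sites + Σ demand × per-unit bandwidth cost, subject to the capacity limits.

Open {P1, P2}; cheapest assignment that respects the capacities:
  P1 (cap 26, load 22): A, B, C — cost 9×3 + 4×13 + 9×3 = 106
  P2 (cap 16, load 10): D, E — cost 4×7 + 6×2 = 40
  Shipping 146, fixed 117 → total 263.
  Any other capacity-feasible assignment to {P1, P2} ships for at least 146.
Compare {P1, P2, P5}: its best feasible assignment gives total 270.
Compare {P1, P2, P3}: its best feasible assignment gives total 279.
Every other set of open sites that can feasibly serve all demand totals ≥ 270 even under its best assignment. Minimum: 263.

263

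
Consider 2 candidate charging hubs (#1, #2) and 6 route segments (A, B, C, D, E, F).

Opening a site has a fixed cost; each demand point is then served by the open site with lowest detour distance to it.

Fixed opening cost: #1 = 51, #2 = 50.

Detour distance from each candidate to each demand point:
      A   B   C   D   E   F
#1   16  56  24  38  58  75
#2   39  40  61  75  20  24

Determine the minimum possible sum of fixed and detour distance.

Open {#1, #2}: assign each demand point to its cheapest open site.
  A→#1 16, B→#2 40, C→#1 24, D→#1 38, E→#2 20, F→#2 24
  detour distance 162, fixed 101 → total 263.
Compare {#2}: detour distance 259 + fixed 50 = 309.
Compare {#1}: detour distance 267 + fixed 51 = 318.

263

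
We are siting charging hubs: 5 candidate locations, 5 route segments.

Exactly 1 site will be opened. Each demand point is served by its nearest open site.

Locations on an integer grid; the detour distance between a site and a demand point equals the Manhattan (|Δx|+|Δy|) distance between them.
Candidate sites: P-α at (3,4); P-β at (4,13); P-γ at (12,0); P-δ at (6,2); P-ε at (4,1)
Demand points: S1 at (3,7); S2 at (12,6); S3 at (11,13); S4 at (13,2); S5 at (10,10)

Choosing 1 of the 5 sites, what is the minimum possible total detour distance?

51

Open {P-γ}.
  S1→P-γ 16, S2→P-γ 6, S3→P-γ 14, S4→P-γ 3, S5→P-γ 12  ⇒ total 51.
Compare {P-δ}: total 53.
Compare {P-α}: total 56.
No size-1 selection does better; minimum is 51.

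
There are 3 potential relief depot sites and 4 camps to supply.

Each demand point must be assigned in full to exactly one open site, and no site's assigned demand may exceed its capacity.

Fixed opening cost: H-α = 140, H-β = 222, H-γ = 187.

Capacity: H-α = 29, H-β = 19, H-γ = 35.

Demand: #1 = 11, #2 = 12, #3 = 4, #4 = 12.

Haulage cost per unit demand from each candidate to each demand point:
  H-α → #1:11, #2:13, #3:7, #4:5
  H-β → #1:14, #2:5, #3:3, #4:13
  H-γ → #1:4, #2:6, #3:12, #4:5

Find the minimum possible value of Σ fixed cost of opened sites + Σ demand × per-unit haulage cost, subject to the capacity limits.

Open {H-α, H-γ}; cheapest assignment that respects the capacities:
  H-α (cap 29, load 16): #3, #4 — cost 4×7 + 12×5 = 88
  H-γ (cap 35, load 23): #1, #2 — cost 11×4 + 12×6 = 116
  Shipping 204, fixed 327 → total 531.
  Any other capacity-feasible assignment to {H-α, H-γ} ships for at least 204.
Compare {H-β, H-γ}: its best feasible assignment gives total 585.
Compare {H-α, H-β}: its best feasible assignment gives total 615.
Every other set of open sites that can feasibly serve all demand totals ≥ 585 even under its best assignment. Minimum: 531.

531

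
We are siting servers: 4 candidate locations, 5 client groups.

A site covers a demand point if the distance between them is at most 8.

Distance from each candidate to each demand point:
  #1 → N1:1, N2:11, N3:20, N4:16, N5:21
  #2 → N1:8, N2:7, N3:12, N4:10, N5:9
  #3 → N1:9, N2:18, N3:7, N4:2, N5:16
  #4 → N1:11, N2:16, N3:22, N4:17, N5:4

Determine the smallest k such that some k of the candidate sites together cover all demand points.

3

Coverage sets (demand points within 8 of each site):
  #1: {N1}
  #2: {N1, N2}
  #3: {N3, N4}
  #4: {N5}
No 2 sites suffice: every size-2 union leaves at least one demand point uncovered.
But {#2, #3, #4} covers everything, so the minimum is 3.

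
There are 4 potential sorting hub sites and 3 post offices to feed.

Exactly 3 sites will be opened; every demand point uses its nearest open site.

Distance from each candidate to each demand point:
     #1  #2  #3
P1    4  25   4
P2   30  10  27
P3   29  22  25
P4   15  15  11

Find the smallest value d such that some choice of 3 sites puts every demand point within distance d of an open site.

10

Open {P1, P2, P3}.
  Farthest demand point is #2 at distance 10 (to P2); all others are ≤ 10.
With {P1, P2, P4} the worst case is 10.
With {P1, P3, P4} the worst case is 15.
No size-3 selection achieves below 10.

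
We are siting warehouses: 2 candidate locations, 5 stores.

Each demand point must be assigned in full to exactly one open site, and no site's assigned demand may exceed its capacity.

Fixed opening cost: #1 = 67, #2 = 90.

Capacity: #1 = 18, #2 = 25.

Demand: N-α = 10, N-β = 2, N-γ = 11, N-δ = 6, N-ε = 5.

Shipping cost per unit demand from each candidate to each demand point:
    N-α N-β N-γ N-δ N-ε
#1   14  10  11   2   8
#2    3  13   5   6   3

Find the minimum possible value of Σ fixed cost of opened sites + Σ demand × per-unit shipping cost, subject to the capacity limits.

314

Open {#1, #2}; cheapest assignment that respects the capacities:
  #1 (cap 18, load 13): N-β, N-δ, N-ε — cost 2×10 + 6×2 + 5×8 = 72
  #2 (cap 25, load 21): N-α, N-γ — cost 10×3 + 11×5 = 85
  Shipping 157, fixed 157 → total 314.
  Any other capacity-feasible assignment to {#1, #2} ships for at least 157.
Total demand is 34 and no other set of sites has combined capacity ≥ 34, so {#1, #2} is the only feasible choice of open sites. Minimum: 314.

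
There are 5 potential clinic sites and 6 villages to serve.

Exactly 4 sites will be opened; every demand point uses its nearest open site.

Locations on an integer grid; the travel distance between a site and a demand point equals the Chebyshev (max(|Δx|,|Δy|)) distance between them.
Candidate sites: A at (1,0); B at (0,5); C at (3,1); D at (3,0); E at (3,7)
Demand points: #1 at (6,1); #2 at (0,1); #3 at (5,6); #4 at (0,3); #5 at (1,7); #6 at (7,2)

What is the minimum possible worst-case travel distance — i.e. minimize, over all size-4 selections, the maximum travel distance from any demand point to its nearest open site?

Open {A, B, C, E}.
  Farthest demand point is #6 at travel distance 4 (to C); all others are ≤ 4.
With {A, B, D, E} the worst case is 4.
With {A, C, D, E} the worst case is 4.
No size-4 selection achieves below 4.

4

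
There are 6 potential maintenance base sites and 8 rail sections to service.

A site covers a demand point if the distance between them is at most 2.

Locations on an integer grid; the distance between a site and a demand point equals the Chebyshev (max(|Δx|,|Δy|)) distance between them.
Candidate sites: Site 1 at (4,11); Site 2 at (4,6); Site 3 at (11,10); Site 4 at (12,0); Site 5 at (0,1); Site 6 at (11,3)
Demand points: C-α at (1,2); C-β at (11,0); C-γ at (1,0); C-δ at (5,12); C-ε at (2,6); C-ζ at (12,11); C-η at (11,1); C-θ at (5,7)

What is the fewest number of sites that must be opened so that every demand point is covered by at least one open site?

5

Coverage sets (demand points within 2 of each site):
  Site 1: {C-δ}
  Site 2: {C-ε, C-θ}
  Site 3: {C-ζ}
  Site 4: {C-β, C-η}
  Site 5: {C-α, C-γ}
  Site 6: {C-η}
No 4 sites suffice: every size-4 union leaves at least one demand point uncovered.
But {Site 1, Site 2, Site 3, Site 4, Site 5} covers everything, so the minimum is 5.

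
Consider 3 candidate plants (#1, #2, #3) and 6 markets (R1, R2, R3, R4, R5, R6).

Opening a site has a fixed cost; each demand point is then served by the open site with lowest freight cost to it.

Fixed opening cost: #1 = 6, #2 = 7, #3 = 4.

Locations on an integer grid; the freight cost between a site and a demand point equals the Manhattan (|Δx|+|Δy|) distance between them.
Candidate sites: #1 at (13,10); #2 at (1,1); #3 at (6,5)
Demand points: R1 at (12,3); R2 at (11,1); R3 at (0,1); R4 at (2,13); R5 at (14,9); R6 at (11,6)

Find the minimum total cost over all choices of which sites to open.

Open {#1, #2}: assign each demand point to its cheapest open site.
  R1→#1 8, R2→#2 10, R3→#2 1, R4→#2 13, R5→#1 2, R6→#1 6
  freight cost 40, fixed 13 → total 53.
Compare {#1, #2, #3}: freight cost 38 + fixed 17 = 55.
Compare {#1, #3}: freight cost 47 + fixed 10 = 57.
Compare {#2, #3}: freight cost 48 + fixed 11 = 59.
All other subsets cost ≥ 55. Minimum total cost: 53.

53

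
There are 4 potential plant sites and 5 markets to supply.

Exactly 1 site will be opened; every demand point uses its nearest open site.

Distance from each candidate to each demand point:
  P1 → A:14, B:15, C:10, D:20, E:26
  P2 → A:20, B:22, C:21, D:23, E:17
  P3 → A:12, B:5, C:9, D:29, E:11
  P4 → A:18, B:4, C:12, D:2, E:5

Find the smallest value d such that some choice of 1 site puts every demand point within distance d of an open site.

18

Open {P4}.
  Farthest demand point is A at distance 18 (to P4); all others are ≤ 18.
With {P2} the worst case is 23.
With {P1} the worst case is 26.
No size-1 selection achieves below 18.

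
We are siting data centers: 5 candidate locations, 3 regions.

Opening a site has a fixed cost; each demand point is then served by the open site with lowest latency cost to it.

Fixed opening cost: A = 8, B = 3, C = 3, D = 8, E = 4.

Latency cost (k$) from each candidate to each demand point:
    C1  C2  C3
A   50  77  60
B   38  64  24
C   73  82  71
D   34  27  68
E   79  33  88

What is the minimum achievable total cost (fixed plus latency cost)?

96

Open {B, D}: assign each demand point to its cheapest open site.
  C1→D 34, C2→D 27, C3→B 24
  latency cost 85, fixed 11 → total 96.
Compare {B, C, D}: latency cost 85 + fixed 14 = 99.
Compare {B, D, E}: latency cost 85 + fixed 15 = 100.
Compare {B, E}: latency cost 95 + fixed 7 = 102.
All other subsets cost ≥ 99. Minimum total cost: 96.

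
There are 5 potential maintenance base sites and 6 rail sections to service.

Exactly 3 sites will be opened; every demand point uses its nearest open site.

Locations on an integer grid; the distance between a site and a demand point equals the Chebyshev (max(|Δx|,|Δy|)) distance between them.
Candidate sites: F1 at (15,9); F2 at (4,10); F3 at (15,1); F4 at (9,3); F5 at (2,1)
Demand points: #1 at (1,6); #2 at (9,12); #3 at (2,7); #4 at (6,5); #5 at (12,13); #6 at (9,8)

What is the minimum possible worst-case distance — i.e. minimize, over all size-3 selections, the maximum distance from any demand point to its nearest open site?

5

Open {F1, F2, F3}.
  Farthest demand point is #2 at distance 5 (to F2); all others are ≤ 5.
With {F1, F2, F4} the worst case is 5.
With {F1, F2, F5} the worst case is 5.
No size-3 selection achieves below 5.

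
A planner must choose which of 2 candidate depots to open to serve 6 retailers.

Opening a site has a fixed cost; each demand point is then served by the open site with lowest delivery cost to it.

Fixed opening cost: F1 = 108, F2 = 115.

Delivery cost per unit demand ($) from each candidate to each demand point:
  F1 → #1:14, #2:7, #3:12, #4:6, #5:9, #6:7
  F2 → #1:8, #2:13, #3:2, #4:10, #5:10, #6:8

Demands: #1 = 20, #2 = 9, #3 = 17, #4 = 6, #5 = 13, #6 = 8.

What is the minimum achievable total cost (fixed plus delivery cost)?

Open {F2}: assign each demand point to its cheapest open site.
  #1→F2 20×8=160, #2→F2 9×13=117, #3→F2 17×2=34, #4→F2 6×10=60, #5→F2 13×10=130, #6→F2 8×8=64
  delivery cost 565, fixed 115 → total 680.
Compare {F1, F2}: delivery cost 466 + fixed 223 = 689.
Compare {F1}: delivery cost 756 + fixed 108 = 864.

680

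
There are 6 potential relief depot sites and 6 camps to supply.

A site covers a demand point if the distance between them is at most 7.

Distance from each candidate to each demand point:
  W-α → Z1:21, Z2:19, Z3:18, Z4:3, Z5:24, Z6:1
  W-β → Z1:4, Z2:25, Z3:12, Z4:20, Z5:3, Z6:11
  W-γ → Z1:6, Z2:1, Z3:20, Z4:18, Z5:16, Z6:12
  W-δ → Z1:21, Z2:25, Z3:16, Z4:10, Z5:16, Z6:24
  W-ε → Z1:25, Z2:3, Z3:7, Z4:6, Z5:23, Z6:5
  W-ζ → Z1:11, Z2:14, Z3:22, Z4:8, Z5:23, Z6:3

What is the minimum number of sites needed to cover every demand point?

Coverage sets (demand points within 7 of each site):
  W-α: {Z4, Z6}
  W-β: {Z1, Z5}
  W-γ: {Z1, Z2}
  W-δ: {}
  W-ε: {Z2, Z3, Z4, Z6}
  W-ζ: {Z6}
No single site covers all 6 demand points.
But {W-β, W-ε} covers everything, so the minimum is 2.

2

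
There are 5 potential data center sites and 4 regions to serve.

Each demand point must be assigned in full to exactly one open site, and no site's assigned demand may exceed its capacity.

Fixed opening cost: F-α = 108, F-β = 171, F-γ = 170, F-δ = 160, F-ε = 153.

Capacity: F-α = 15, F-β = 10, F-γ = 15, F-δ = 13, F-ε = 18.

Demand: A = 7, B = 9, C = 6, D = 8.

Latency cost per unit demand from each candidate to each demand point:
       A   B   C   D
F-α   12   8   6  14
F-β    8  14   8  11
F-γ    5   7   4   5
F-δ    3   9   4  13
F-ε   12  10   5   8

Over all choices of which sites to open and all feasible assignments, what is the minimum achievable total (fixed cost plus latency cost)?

Open {F-α, F-γ}; cheapest assignment that respects the capacities:
  F-α (cap 15, load 15): B, C — cost 9×8 + 6×6 = 108
  F-γ (cap 15, load 15): A, D — cost 7×5 + 8×5 = 75
  Shipping 183, fixed 278 → total 461.
  Any other capacity-feasible assignment to {F-α, F-γ} ships for at least 183.
Compare {F-δ, F-ε}: its best feasible assignment gives total 512.
Compare {F-α, F-ε}: its best feasible assignment gives total 517.
Every other set of open sites that can feasibly serve all demand totals ≥ 512 even under its best assignment. Minimum: 461.

461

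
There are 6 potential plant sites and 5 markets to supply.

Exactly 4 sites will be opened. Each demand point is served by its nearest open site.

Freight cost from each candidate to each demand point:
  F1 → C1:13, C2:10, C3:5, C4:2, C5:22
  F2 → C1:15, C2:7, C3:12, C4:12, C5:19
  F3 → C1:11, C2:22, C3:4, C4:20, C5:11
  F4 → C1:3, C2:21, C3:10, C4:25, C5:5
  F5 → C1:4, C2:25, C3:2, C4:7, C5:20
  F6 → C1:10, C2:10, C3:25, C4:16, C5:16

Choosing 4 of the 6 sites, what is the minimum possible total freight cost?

19

Open {F1, F2, F4, F5}.
  C1→F4 3, C2→F2 7, C3→F5 2, C4→F1 2, C5→F4 5  ⇒ total 19.
Compare {F1, F2, F3, F4}: total 21.
Compare {F1, F2, F4, F6}: total 22.
No size-4 selection does better; minimum is 19.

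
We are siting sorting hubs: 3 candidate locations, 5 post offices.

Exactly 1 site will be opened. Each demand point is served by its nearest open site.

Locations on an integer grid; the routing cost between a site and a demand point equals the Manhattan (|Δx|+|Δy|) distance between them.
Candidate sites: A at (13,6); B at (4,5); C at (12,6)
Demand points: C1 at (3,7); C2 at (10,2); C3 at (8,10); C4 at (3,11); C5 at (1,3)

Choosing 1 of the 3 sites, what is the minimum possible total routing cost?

Open {B}.
  C1→B 3, C2→B 9, C3→B 9, C4→B 7, C5→B 5  ⇒ total 33.
Compare {C}: total 52.
Compare {A}: total 57.

33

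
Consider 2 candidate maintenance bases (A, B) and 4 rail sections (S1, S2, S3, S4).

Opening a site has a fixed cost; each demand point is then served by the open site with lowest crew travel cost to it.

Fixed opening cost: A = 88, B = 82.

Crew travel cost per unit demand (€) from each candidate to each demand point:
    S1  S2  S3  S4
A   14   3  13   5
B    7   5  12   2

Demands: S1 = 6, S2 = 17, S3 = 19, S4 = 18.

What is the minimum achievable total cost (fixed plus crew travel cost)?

473

Open {B}: assign each demand point to its cheapest open site.
  S1→B 6×7=42, S2→B 17×5=85, S3→B 19×12=228, S4→B 18×2=36
  crew travel cost 391, fixed 82 → total 473.
Compare {A, B}: crew travel cost 357 + fixed 170 = 527.
Compare {A}: crew travel cost 472 + fixed 88 = 560.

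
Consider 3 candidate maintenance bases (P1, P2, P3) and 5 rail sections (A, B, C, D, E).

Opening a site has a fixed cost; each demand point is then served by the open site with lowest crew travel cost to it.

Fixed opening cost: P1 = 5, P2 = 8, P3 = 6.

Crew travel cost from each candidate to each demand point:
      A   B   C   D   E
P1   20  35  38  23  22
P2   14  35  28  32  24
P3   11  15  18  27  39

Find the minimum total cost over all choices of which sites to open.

Open {P1, P3}: assign each demand point to its cheapest open site.
  A→P3 11, B→P3 15, C→P3 18, D→P1 23, E→P1 22
  crew travel cost 89, fixed 11 → total 100.
Compare {P1, P2, P3}: crew travel cost 89 + fixed 19 = 108.
Compare {P2, P3}: crew travel cost 95 + fixed 14 = 109.
Compare {P3}: crew travel cost 110 + fixed 6 = 116.
All other subsets cost ≥ 108. Minimum total cost: 100.

100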